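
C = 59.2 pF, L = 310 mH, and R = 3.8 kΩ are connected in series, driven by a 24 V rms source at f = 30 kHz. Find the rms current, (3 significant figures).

ω = 2πf = 188500 rad/s
X_L = ωL = 58400 Ω
X_C = 1/(ωC) = 89600 Ω
Net reactance X = X_L − X_C = -31200 Ω
Z = 3800 − j31200 Ω
|Z| = √(3800² + 31200²) = 31400 Ω
I = V/|Z| = 24/31400 = 764 μA

764 μA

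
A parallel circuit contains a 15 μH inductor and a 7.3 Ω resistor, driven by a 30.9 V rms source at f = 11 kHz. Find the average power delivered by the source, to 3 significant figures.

ω = 2πf = 69120 rad/s
X_L = ωL = 1.04 Ω
Parallel: admittances add. Y = 1/R + 1/(jωL)
Y = (0.137 − j0.965) S
|Y| = 0.974 S → |Z| = 1/|Y| = 1.03 Ω, ∠Z = −∠Y = 81.9°
I = V/|Z| = 30.1 A
P = VI cos φ = 30.9 × 30.1 × cos(81.9°) = 131 W

131 W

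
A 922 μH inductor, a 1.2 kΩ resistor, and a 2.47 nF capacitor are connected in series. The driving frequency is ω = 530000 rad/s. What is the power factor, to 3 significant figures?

X_L = ωL = 489 Ω
X_C = 1/(ωC) = 764 Ω
Net reactance X = X_L − X_C = -275 Ω
Z = 1200 − j275 Ω
|Z| = √(1200² + 275²) = 1230 Ω
∠Z = arctan(-275/1200) = -12.9°
cos φ = cos(-12.9°) = 0.975

0.975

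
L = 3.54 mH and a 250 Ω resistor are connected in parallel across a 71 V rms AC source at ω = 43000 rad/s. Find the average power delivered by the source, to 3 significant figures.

20.2 W

X_L = ωL = 152 Ω
Parallel: admittances add. Y = 1/R + 1/(jωL)
Y = (0.00400 − j0.00657) S
|Y| = 0.00769 S → |Z| = 1/|Y| = 130 Ω, ∠Z = −∠Y = 58.7°
I = V/|Z| = 546 mA
P = VI cos φ = 71 × 0.546 × cos(58.7°) = 20.2 W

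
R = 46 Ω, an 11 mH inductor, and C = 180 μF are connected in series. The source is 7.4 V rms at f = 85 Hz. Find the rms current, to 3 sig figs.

160 mA

ω = 2πf = 534.1 rad/s
X_L = ωL = 5.87 Ω
X_C = 1/(ωC) = 10.4 Ω
Net reactance X = X_L − X_C = -4.53 Ω
Z = 46.0 − j4.53 Ω
|Z| = √(46.0² + 4.53²) = 46.2 Ω
I = V/|Z| = 7.4/46.2 = 160 mA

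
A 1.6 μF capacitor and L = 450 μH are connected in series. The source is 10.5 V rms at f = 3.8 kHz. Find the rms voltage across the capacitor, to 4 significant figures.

ω = 2πf = 23880 rad/s
X_L = ωL = 10.74 Ω
X_C = 1/(ωC) = 26.18 Ω
Net reactance X = X_L − X_C = -15.43 Ω
Z = − j15.43 Ω
|Z| = √(0² + 15.43²) = 15.43 Ω
I = V/|Z| = 680.4 mA
V_C = I·|Z_C| = 0.6804 × 26.18 = 17.81 V

17.81 V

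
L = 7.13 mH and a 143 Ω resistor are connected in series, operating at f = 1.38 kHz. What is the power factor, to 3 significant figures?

0.918

ω = 2πf = 8671 rad/s
X_L = ωL = 61.8 Ω
Z = 143 + j61.8 Ω
|Z| = √(143² + 61.8²) = 156 Ω
∠Z = arctan(61.8/143) = 23.4°
cos φ = cos(23.4°) = 0.918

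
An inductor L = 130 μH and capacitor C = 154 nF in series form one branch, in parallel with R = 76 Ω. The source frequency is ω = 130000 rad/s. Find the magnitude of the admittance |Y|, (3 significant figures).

X_L = ωL = 16.9 Ω
X_C = 1/(ωC) = 50.0 Ω
Branch 1: Z₁ = R = 76.0 Ω
Branch 2 (series LC): Z₂ = j(X_L − X_C) = −j33.1 Ω
Parallel: Z = Z₁Z₂/(Z₁+Z₂), |Z| = 30.3 Ω, ∠Z = -66.5°
|Y| = 1/|Z| = 33.0 mS

33.0 mS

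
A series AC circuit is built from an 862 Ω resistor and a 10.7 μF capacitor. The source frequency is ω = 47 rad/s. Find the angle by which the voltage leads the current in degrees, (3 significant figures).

-66.6°

X_C = 1/(ωC) = 1990 Ω
Z = 862 − j1990 Ω
|Z| = √(862² + 1990²) = 2170 Ω
∠Z = arctan(-1990/862) = -66.6°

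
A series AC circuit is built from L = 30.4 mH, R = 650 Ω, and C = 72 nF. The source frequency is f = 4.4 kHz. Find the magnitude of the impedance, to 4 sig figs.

ω = 2πf = 27650 rad/s
X_L = ωL = 840.4 Ω
X_C = 1/(ωC) = 502.4 Ω
Net reactance X = X_L − X_C = 338.1 Ω
Z = 650.0 + j338.1 Ω
|Z| = √(650.0² + 338.1²) = 732.7 Ω

732.7 Ω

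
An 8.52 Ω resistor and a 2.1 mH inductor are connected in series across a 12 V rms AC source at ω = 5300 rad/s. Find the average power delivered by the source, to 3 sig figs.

X_L = ωL = 11.1 Ω
Z = 8.52 + j11.1 Ω
|Z| = √(8.52² + 11.1²) = 14.0 Ω
∠Z = arctan(11.1/8.52) = 52.6°
I = V/|Z| = 856 mA
P = VI cos φ = 12 × 0.856 × cos(52.6°) = 6.24 W

6.24 W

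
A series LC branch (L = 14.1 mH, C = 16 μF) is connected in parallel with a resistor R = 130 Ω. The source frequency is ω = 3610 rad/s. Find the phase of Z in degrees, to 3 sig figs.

X_L = ωL = 50.9 Ω
X_C = 1/(ωC) = 17.3 Ω
Branch 1: Z₁ = R = 130 Ω
Branch 2 (series LC): Z₂ = j(X_L − X_C) = j33.6 Ω
Parallel: Z = Z₁Z₂/(Z₁+Z₂), |Z| = 32.5 Ω, ∠Z = 75.5°

75.5°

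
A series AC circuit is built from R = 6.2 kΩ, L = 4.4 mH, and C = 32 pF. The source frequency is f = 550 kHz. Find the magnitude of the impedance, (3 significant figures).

8740 Ω

ω = 2πf = 3.456e+06 rad/s
X_L = ωL = 15200 Ω
X_C = 1/(ωC) = 9040 Ω
Net reactance X = X_L − X_C = 6160 Ω
Z = 6200 + j6160 Ω
|Z| = √(6200² + 6160²) = 8740 Ω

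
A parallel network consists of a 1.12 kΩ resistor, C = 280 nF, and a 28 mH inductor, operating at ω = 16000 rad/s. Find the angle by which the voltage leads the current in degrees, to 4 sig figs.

-68.34°

X_L = ωL = 448.0 Ω
X_C = 1/(ωC) = 223.2 Ω
Parallel: admittances add. Y = 1/R + 1/(jωL) + jωC
Y = (0.0008929 + j0.002248) S
|Y| = 0.002419 S → |Z| = 1/|Y| = 413.4 Ω, ∠Z = −∠Y = -68.34°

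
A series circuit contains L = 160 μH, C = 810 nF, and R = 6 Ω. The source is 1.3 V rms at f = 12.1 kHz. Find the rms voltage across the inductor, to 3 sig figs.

ω = 2πf = 76030 rad/s
X_L = ωL = 12.2 Ω
X_C = 1/(ωC) = 16.2 Ω
Net reactance X = X_L − X_C = -4.07 Ω
Z = 6.00 − j4.07 Ω
|Z| = √(6.00² + 4.07²) = 7.25 Ω
I = V/|Z| = 179 mA
V_L = I·|Z_L| = 0.179 × 12.2 = 2.18 V

2.18 V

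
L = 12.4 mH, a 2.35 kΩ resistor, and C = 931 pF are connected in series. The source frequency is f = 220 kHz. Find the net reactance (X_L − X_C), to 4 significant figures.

16360 Ω

ω = 2πf = 1.382e+06 rad/s
X_L = ωL = 17140 Ω
X_C = 1/(ωC) = 777.0 Ω
X = 17140 − 777.0 = 16360 Ω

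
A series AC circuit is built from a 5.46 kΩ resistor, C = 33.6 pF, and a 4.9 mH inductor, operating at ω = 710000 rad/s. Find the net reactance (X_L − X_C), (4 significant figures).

-38440 Ω

X_L = ωL = 3479 Ω
X_C = 1/(ωC) = 41920 Ω
X = 3479 − 41920 = -38440 Ω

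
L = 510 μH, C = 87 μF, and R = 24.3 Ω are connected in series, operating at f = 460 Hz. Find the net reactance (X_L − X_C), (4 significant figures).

ω = 2πf = 2890 rad/s
X_L = ωL = 1.474 Ω
X_C = 1/(ωC) = 3.977 Ω
X = 1.474 − 3.977 = -2.503 Ω

-2.503 Ω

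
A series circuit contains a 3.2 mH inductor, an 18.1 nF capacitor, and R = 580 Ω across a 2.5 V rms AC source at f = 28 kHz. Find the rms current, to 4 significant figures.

ω = 2πf = 175900 rad/s
X_L = ωL = 563.0 Ω
X_C = 1/(ωC) = 314.0 Ω
Net reactance X = X_L − X_C = 248.9 Ω
Z = 580.0 + j248.9 Ω
|Z| = √(580.0² + 248.9²) = 631.2 Ω
I = V/|Z| = 2.5/631.2 = 3.961 mA

3.961 mA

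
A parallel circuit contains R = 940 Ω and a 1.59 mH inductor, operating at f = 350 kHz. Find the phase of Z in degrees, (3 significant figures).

ω = 2πf = 2.199e+06 rad/s
X_L = ωL = 3500 Ω
Parallel: admittances add. Y = 1/R + 1/(jωL)
Y = (0.00106 − j0.000286) S
|Y| = 0.00110 S → |Z| = 1/|Y| = 908 Ω, ∠Z = −∠Y = 15.0°

15.0°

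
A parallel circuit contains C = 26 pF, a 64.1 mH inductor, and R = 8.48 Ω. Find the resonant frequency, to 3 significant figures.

ω₀ = 1/√(LC) = 1/√(0.0641 × 2.6e-11) = 774600 rad/s
f₀ = ω₀/(2π) = 123 kHz

123 kHz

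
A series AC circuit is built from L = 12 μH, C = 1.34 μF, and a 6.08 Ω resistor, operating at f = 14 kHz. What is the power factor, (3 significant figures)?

ω = 2πf = 87960 rad/s
X_L = ωL = 1.06 Ω
X_C = 1/(ωC) = 8.48 Ω
Net reactance X = X_L − X_C = -7.43 Ω
Z = 6.08 − j7.43 Ω
|Z| = √(6.08² + 7.43²) = 9.60 Ω
∠Z = arctan(-7.43/6.08) = -50.7°
cos φ = cos(-50.7°) = 0.633

0.633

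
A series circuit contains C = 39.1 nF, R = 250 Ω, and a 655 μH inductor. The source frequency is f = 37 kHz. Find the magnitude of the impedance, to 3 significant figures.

254 Ω

ω = 2πf = 232500 rad/s
X_L = ωL = 152 Ω
X_C = 1/(ωC) = 110 Ω
Net reactance X = X_L − X_C = 42.3 Ω
Z = 250 + j42.3 Ω
|Z| = √(250² + 42.3²) = 254 Ω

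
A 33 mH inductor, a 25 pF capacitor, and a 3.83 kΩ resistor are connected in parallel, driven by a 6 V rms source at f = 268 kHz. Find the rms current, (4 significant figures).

ω = 2πf = 1.684e+06 rad/s
X_L = ωL = 55570 Ω
X_C = 1/(ωC) = 23750 Ω
Parallel: admittances add. Y = 1/R + 1/(jωL) + jωC
Y = (0.0002611 + j2.41e-05) S
|Y| = 0.0002622 S → |Z| = 1/|Y| = 3814 Ω, ∠Z = −∠Y = -5.274°
I = V/|Z| = 6/3814 = 1.573 mA

1.573 mA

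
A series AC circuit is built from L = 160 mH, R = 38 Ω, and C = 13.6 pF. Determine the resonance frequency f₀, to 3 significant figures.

108 kHz

ω₀ = 1/√(LC) = 1/√(0.16 × 1.36e-11) = 677900 rad/s
f₀ = ω₀/(2π) = 108 kHz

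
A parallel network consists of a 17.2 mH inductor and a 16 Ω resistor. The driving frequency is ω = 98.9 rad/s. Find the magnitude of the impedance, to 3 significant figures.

1.69 Ω

X_L = ωL = 1.70 Ω
Parallel: admittances add. Y = 1/R + 1/(jωL)
Y = (0.0625 − j0.588) S
|Y| = 0.591 S → |Z| = 1/|Y| = 1.69 Ω, ∠Z = −∠Y = 83.9°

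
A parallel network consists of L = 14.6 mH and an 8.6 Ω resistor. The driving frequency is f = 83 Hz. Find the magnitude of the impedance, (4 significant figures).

ω = 2πf = 521.5 rad/s
X_L = ωL = 7.614 Ω
Parallel: admittances add. Y = 1/R + 1/(jωL)
Y = (0.1163 − j0.1313) S
|Y| = 0.1754 S → |Z| = 1/|Y| = 5.701 Ω, ∠Z = −∠Y = 48.48°

5.701 Ω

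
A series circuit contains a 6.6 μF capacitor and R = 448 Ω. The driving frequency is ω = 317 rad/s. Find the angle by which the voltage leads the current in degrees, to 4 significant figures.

-46.85°

X_C = 1/(ωC) = 478.0 Ω
Z = 448.0 − j478.0 Ω
|Z| = √(448.0² + 478.0²) = 655.1 Ω
∠Z = arctan(-478.0/448.0) = -46.85°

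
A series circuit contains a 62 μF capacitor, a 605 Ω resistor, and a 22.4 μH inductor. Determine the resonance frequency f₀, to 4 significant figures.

4.271 kHz

ω₀ = 1/√(LC) = 1/√(2.24e-05 × 6.2e-05) = 26830 rad/s
f₀ = ω₀/(2π) = 4.271 kHz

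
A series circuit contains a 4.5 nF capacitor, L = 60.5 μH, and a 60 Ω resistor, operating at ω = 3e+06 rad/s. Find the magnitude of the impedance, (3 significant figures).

X_L = ωL = 182 Ω
X_C = 1/(ωC) = 74.1 Ω
Net reactance X = X_L − X_C = 107 Ω
Z = 60.0 + j107 Ω
|Z| = √(60.0² + 107²) = 123 Ω

123 Ω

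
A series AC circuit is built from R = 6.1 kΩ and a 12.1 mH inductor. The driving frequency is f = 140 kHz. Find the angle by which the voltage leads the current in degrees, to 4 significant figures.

60.18°

ω = 2πf = 879600 rad/s
X_L = ωL = 10640 Ω
Z = 6100 + j10640 Ω
|Z| = √(6100² + 10640²) = 12270 Ω
∠Z = arctan(10640/6100) = 60.18°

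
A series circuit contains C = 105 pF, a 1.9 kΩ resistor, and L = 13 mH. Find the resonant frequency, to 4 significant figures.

ω₀ = 1/√(LC) = 1/√(0.013 × 1.05e-10) = 855900 rad/s
f₀ = ω₀/(2π) = 136.2 kHz

136.2 kHz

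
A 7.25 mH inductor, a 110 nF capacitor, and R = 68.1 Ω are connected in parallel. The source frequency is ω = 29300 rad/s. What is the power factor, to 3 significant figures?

X_L = ωL = 212 Ω
X_C = 1/(ωC) = 310 Ω
Parallel: admittances add. Y = 1/R + 1/(jωL) + jωC
Y = (0.0147 − j0.00148) S
|Y| = 0.0148 S → |Z| = 1/|Y| = 67.8 Ω, ∠Z = −∠Y = 5.77°
cos φ = cos(5.77°) = 0.995

0.995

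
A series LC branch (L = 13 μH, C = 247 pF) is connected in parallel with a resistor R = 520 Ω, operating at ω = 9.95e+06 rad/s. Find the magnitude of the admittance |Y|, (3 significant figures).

X_L = ωL = 129 Ω
X_C = 1/(ωC) = 407 Ω
Branch 1: Z₁ = R = 520 Ω
Branch 2 (series LC): Z₂ = j(X_L − X_C) = −j278 Ω
Parallel: Z = Z₁Z₂/(Z₁+Z₂), |Z| = 245 Ω, ∠Z = -61.9°
|Y| = 1/|Z| = 4.08 mS

4.08 mS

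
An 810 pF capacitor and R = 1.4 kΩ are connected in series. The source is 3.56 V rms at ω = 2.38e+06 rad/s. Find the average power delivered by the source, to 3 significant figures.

7.96 mW

X_C = 1/(ωC) = 519 Ω
Z = 1400 − j519 Ω
|Z| = √(1400² + 519²) = 1490 Ω
∠Z = arctan(-519/1400) = -20.3°
I = V/|Z| = 2.38 mA
P = VI cos φ = 3.56 × 0.00238 × cos(-20.3°) = 7.96 mW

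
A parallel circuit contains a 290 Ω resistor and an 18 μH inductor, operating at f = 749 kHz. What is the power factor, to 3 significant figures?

0.280

ω = 2πf = 4.706e+06 rad/s
X_L = ωL = 84.7 Ω
Parallel: admittances add. Y = 1/R + 1/(jωL)
Y = (0.00345 − j0.0118) S
|Y| = 0.0123 S → |Z| = 1/|Y| = 81.3 Ω, ∠Z = −∠Y = 73.7°
cos φ = cos(73.7°) = 0.280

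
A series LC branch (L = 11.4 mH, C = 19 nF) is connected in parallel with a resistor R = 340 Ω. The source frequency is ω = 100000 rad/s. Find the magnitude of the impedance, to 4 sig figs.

X_L = ωL = 1140 Ω
X_C = 1/(ωC) = 526.3 Ω
Branch 1: Z₁ = R = 340.0 Ω
Branch 2 (series LC): Z₂ = j(X_L − X_C) = j613.7 Ω
Parallel: Z = Z₁Z₂/(Z₁+Z₂), |Z| = 297.4 Ω, ∠Z = 28.99°

297.4 Ω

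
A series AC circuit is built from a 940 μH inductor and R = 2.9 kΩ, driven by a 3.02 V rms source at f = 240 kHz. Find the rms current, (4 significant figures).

935.6 μA

ω = 2πf = 1.508e+06 rad/s
X_L = ωL = 1417 Ω
Z = 2900 + j1417 Ω
|Z| = √(2900² + 1417²) = 3228 Ω
I = V/|Z| = 3.02/3228 = 935.6 μA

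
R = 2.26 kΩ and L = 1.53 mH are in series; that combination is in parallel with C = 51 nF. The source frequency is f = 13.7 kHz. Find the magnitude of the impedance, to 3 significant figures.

ω = 2πf = 86080 rad/s
X_L = ωL = 132 Ω
X_C = 1/(ωC) = 228 Ω
Branch 1 (R+jX_L): Z₁ = 2260 + j132 Ω, |Z₁| = 2260 Ω
Branch 2 (−jX_C): Z₂ = −j228 Ω
Parallel: Z = Z₁Z₂/(Z₁+Z₂), |Z| = 228 Ω, ∠Z = -84.2°

228 Ω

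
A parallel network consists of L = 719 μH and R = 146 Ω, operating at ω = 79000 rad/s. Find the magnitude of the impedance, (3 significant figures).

52.9 Ω

X_L = ωL = 56.8 Ω
Parallel: admittances add. Y = 1/R + 1/(jωL)
Y = (0.00685 − j0.0176) S
|Y| = 0.0189 S → |Z| = 1/|Y| = 52.9 Ω, ∠Z = −∠Y = 68.7°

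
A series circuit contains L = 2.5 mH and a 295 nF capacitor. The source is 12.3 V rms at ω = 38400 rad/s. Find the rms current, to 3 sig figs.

1.59 A

X_L = ωL = 96.0 Ω
X_C = 1/(ωC) = 88.3 Ω
Net reactance X = X_L − X_C = 7.72 Ω
Z = j7.72 Ω
|Z| = √(0² + 7.72²) = 7.72 Ω
I = V/|Z| = 12.3/7.72 = 1.59 A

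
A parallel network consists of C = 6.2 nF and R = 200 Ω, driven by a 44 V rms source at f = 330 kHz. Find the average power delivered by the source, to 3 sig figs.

9.68 W

ω = 2πf = 2.073e+06 rad/s
X_C = 1/(ωC) = 77.8 Ω
Parallel: admittances add. Y = 1/R + jωC
Y = (0.00500 + j0.0129) S
|Y| = 0.0138 S → |Z| = 1/|Y| = 72.5 Ω, ∠Z = −∠Y = -68.7°
I = V/|Z| = 607 mA
P = VI cos φ = 44 × 0.607 × cos(-68.7°) = 9.68 W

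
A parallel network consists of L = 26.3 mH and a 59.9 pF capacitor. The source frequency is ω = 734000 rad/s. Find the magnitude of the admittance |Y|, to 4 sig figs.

X_L = ωL = 19300 Ω
X_C = 1/(ωC) = 22740 Ω
Parallel: admittances add. Y = 1/(jωL) + jωC
Y = (0 − j7.836e-06) S
|Y| = 7.836e-06 S → |Z| = 1/|Y| = 127600 Ω, ∠Z = −∠Y = 90.00°

7.836 μS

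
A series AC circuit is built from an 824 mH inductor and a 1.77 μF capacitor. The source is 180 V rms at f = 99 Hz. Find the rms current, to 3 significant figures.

455 mA

ω = 2πf = 622.0 rad/s
X_L = ωL = 513 Ω
X_C = 1/(ωC) = 908 Ω
Net reactance X = X_L − X_C = -396 Ω
Z = − j396 Ω
|Z| = √(0² + 396²) = 396 Ω
I = V/|Z| = 180/396 = 455 mA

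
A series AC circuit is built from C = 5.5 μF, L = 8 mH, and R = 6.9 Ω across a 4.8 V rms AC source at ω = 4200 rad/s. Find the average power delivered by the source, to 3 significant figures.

1.12 W

X_L = ωL = 33.6 Ω
X_C = 1/(ωC) = 43.3 Ω
Net reactance X = X_L − X_C = -9.69 Ω
Z = 6.90 − j9.69 Ω
|Z| = √(6.90² + 9.69²) = 11.9 Ω
∠Z = arctan(-9.69/6.90) = -54.5°
I = V/|Z| = 404 mA
P = VI cos φ = 4.8 × 0.404 × cos(-54.5°) = 1.12 W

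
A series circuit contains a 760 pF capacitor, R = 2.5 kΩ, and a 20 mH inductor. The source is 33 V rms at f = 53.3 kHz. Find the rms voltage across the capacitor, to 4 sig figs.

ω = 2πf = 334900 rad/s
X_L = ωL = 6698 Ω
X_C = 1/(ωC) = 3929 Ω
Net reactance X = X_L − X_C = 2769 Ω
Z = 2500 + j2769 Ω
|Z| = √(2500² + 2769²) = 3731 Ω
I = V/|Z| = 8.846 mA
V_C = I·|Z_C| = 0.008846 × 3929 = 34.76 V

34.76 V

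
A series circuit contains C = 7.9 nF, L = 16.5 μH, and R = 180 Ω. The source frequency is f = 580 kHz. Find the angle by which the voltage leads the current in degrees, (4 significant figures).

ω = 2πf = 3.644e+06 rad/s
X_L = ωL = 60.13 Ω
X_C = 1/(ωC) = 34.73 Ω
Net reactance X = X_L − X_C = 25.40 Ω
Z = 180.0 + j25.40 Ω
|Z| = √(180.0² + 25.40²) = 181.8 Ω
∠Z = arctan(25.40/180.0) = 8.031°

8.031°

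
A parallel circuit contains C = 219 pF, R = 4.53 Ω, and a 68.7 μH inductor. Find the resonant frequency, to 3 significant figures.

1.30 MHz

ω₀ = 1/√(LC) = 1/√(6.87e-05 × 2.19e-10) = 8.153e+06 rad/s
f₀ = ω₀/(2π) = 1.30 MHz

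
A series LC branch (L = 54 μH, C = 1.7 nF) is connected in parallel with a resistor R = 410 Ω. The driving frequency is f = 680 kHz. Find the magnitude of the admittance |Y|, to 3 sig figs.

ω = 2πf = 4.273e+06 rad/s
X_L = ωL = 231 Ω
X_C = 1/(ωC) = 138 Ω
Branch 1: Z₁ = R = 410 Ω
Branch 2 (series LC): Z₂ = j(X_L − X_C) = j93.0 Ω
Parallel: Z = Z₁Z₂/(Z₁+Z₂), |Z| = 90.7 Ω, ∠Z = 77.2°
|Y| = 1/|Z| = 11.0 mS

11.0 mS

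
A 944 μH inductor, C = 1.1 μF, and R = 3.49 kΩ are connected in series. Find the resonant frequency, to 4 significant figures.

4.939 kHz

ω₀ = 1/√(LC) = 1/√(0.000944 × 1.1e-06) = 31030 rad/s
f₀ = ω₀/(2π) = 4.939 kHz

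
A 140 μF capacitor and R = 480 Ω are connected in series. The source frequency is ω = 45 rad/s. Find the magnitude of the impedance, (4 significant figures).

505.6 Ω

X_C = 1/(ωC) = 158.7 Ω
Z = 480.0 − j158.7 Ω
|Z| = √(480.0² + 158.7²) = 505.6 Ω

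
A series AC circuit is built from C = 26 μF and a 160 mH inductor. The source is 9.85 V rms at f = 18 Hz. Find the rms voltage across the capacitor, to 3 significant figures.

10.4 V

ω = 2πf = 113.1 rad/s
X_L = ωL = 18.1 Ω
X_C = 1/(ωC) = 340 Ω
Net reactance X = X_L − X_C = -322 Ω
Z = − j322 Ω
|Z| = √(0² + 322²) = 322 Ω
I = V/|Z| = 30.6 mA
V_C = I·|Z_C| = 0.0306 × 340 = 10.4 V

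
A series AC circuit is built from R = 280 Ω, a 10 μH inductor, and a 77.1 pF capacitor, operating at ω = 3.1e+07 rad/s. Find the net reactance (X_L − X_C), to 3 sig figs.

X_L = ωL = 310 Ω
X_C = 1/(ωC) = 418 Ω
X = 310 − 418 = -108 Ω

-108 Ω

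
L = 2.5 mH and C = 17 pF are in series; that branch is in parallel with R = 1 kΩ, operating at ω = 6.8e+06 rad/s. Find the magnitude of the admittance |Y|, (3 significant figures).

X_L = ωL = 17000 Ω
X_C = 1/(ωC) = 8650 Ω
Branch 1: Z₁ = R = 1000 Ω
Branch 2 (series LC): Z₂ = j(X_L − X_C) = j8350 Ω
Parallel: Z = Z₁Z₂/(Z₁+Z₂), |Z| = 993 Ω, ∠Z = 6.83°
|Y| = 1/|Z| = 1.01 mS

1.01 mS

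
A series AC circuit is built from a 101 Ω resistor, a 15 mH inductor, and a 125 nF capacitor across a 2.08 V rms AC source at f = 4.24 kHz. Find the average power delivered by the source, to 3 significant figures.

ω = 2πf = 26640 rad/s
X_L = ωL = 400 Ω
X_C = 1/(ωC) = 300 Ω
Net reactance X = X_L − X_C = 99.3 Ω
Z = 101 + j99.3 Ω
|Z| = √(101² + 99.3²) = 142 Ω
∠Z = arctan(99.3/101) = 44.5°
I = V/|Z| = 14.7 mA
P = VI cos φ = 2.08 × 0.0147 × cos(44.5°) = 21.8 mW

21.8 mW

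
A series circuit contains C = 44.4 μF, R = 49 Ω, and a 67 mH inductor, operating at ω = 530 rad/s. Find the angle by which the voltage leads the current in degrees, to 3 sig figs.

X_L = ωL = 35.5 Ω
X_C = 1/(ωC) = 42.5 Ω
Net reactance X = X_L − X_C = -6.99 Ω
Z = 49.0 − j6.99 Ω
|Z| = √(49.0² + 6.99²) = 49.5 Ω
∠Z = arctan(-6.99/49.0) = -8.11°

-8.11°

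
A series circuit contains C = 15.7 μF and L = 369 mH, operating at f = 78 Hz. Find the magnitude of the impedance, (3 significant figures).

ω = 2πf = 490.1 rad/s
X_L = ωL = 181 Ω
X_C = 1/(ωC) = 130 Ω
Net reactance X = X_L − X_C = 50.9 Ω
Z = j50.9 Ω
|Z| = √(0² + 50.9²) = 50.9 Ω

50.9 Ω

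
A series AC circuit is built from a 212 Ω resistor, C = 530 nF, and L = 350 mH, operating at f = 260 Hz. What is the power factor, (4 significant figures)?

0.3416

ω = 2πf = 1634 rad/s
X_L = ωL = 571.8 Ω
X_C = 1/(ωC) = 1155 Ω
Net reactance X = X_L − X_C = -583.2 Ω
Z = 212.0 − j583.2 Ω
|Z| = √(212.0² + 583.2²) = 620.5 Ω
∠Z = arctan(-583.2/212.0) = -70.02°
cos φ = cos(-70.02°) = 0.3416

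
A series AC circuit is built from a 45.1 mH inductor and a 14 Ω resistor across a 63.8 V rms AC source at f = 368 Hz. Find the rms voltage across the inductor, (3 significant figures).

63.2 V

ω = 2πf = 2312 rad/s
X_L = ωL = 104 Ω
Z = 14.0 + j104 Ω
|Z| = √(14.0² + 104²) = 105 Ω
I = V/|Z| = 606 mA
V_L = I·|Z_L| = 0.606 × 104 = 63.2 V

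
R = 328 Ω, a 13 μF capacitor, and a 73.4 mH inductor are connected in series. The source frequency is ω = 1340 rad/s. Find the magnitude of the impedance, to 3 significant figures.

X_L = ωL = 98.4 Ω
X_C = 1/(ωC) = 57.4 Ω
Net reactance X = X_L − X_C = 41.0 Ω
Z = 328 + j41.0 Ω
|Z| = √(328² + 41.0²) = 331 Ω

331 Ω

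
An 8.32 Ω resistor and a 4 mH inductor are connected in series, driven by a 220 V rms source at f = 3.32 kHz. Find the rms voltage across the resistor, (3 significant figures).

21.8 V

ω = 2πf = 20860 rad/s
X_L = ωL = 83.4 Ω
Z = 8.32 + j83.4 Ω
|Z| = √(8.32² + 83.4²) = 83.9 Ω
I = V/|Z| = 2.62 A
V_R = I·|Z_R| = 2.62 × 8.32 = 21.8 V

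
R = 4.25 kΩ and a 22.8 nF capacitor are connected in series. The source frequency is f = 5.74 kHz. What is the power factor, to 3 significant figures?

0.961

ω = 2πf = 36070 rad/s
X_C = 1/(ωC) = 1220 Ω
Z = 4250 − j1220 Ω
|Z| = √(4250² + 1220²) = 4420 Ω
∠Z = arctan(-1220/4250) = -16.0°
cos φ = cos(-16.0°) = 0.961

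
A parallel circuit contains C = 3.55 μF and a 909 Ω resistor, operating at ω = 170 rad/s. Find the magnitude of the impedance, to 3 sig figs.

797 Ω

X_C = 1/(ωC) = 1660 Ω
Parallel: admittances add. Y = 1/R + jωC
Y = (0.00110 + j0.000603) S
|Y| = 0.00125 S → |Z| = 1/|Y| = 797 Ω, ∠Z = −∠Y = -28.7°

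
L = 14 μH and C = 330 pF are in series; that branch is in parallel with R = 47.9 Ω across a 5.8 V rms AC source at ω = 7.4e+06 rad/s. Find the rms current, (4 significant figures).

X_L = ωL = 103.6 Ω
X_C = 1/(ωC) = 409.5 Ω
Branch 1: Z₁ = R = 47.90 Ω
Branch 2 (series LC): Z₂ = j(X_L − X_C) = −j305.9 Ω
Parallel: Z = Z₁Z₂/(Z₁+Z₂), |Z| = 47.32 Ω, ∠Z = -8.900°
I = V/|Z| = 5.8/47.32 = 122.6 mA

122.6 mA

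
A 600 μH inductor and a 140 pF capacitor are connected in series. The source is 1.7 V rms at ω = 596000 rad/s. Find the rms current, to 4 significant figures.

X_L = ωL = 357.6 Ω
X_C = 1/(ωC) = 11980 Ω
Net reactance X = X_L − X_C = -11630 Ω
Z = − j11630 Ω
|Z| = √(0² + 11630²) = 11630 Ω
I = V/|Z| = 1.7/11630 = 146.2 μA

146.2 μA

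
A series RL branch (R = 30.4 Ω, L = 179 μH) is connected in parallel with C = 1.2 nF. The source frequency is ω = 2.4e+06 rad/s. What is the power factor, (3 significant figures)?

0.279

X_L = ωL = 430 Ω
X_C = 1/(ωC) = 347 Ω
Branch 1 (R+jX_L): Z₁ = 30.4 + j430 Ω, |Z₁| = 431 Ω
Branch 2 (−jX_C): Z₂ = −j347 Ω
Parallel: Z = Z₁Z₂/(Z₁+Z₂), |Z| = 1700 Ω, ∠Z = -73.8°
cos φ = cos(-73.8°) = 0.279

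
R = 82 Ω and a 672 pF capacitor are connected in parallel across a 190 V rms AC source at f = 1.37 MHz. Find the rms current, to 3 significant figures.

2.56 A

ω = 2πf = 8.608e+06 rad/s
X_C = 1/(ωC) = 173 Ω
Parallel: admittances add. Y = 1/R + jωC
Y = (0.0122 + j0.00578) S
|Y| = 0.0135 S → |Z| = 1/|Y| = 74.1 Ω, ∠Z = −∠Y = -25.4°
I = V/|Z| = 190/74.1 = 2.56 A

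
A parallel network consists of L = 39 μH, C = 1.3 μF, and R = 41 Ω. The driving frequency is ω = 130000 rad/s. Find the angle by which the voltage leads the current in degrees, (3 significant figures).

49.2°

X_L = ωL = 5.07 Ω
X_C = 1/(ωC) = 5.92 Ω
Parallel: admittances add. Y = 1/R + 1/(jωL) + jωC
Y = (0.0244 − j0.0282) S
|Y| = 0.0373 S → |Z| = 1/|Y| = 26.8 Ω, ∠Z = −∠Y = 49.2°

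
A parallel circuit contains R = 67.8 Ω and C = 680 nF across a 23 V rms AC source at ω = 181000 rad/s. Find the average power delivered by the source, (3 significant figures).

X_C = 1/(ωC) = 8.12 Ω
Parallel: admittances add. Y = 1/R + jωC
Y = (0.0147 + j0.123) S
|Y| = 0.124 S → |Z| = 1/|Y| = 8.07 Ω, ∠Z = −∠Y = -83.2°
I = V/|Z| = 2.85 A
P = VI cos φ = 23 × 2.85 × cos(-83.2°) = 7.80 W

7.80 W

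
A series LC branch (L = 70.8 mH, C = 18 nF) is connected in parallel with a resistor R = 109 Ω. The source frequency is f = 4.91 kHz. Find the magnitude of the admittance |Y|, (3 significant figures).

ω = 2πf = 30850 rad/s
X_L = ωL = 2180 Ω
X_C = 1/(ωC) = 1800 Ω
Branch 1: Z₁ = R = 109 Ω
Branch 2 (series LC): Z₂ = j(X_L − X_C) = j383 Ω
Parallel: Z = Z₁Z₂/(Z₁+Z₂), |Z| = 105 Ω, ∠Z = 15.9°
|Y| = 1/|Z| = 9.54 mS

9.54 mS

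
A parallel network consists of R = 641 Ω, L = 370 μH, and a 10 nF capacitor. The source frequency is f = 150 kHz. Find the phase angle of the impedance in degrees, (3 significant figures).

ω = 2πf = 942500 rad/s
X_L = ωL = 349 Ω
X_C = 1/(ωC) = 106 Ω
Parallel: admittances add. Y = 1/R + 1/(jωL) + jωC
Y = (0.00156 + j0.00656) S
|Y| = 0.00674 S → |Z| = 1/|Y| = 148 Ω, ∠Z = −∠Y = -76.6°

-76.6°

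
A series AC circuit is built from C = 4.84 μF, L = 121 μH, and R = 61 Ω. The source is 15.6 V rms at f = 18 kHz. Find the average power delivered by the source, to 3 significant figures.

ω = 2πf = 113100 rad/s
X_L = ωL = 13.7 Ω
X_C = 1/(ωC) = 1.83 Ω
Net reactance X = X_L − X_C = 11.9 Ω
Z = 61.0 + j11.9 Ω
|Z| = √(61.0² + 11.9²) = 62.1 Ω
∠Z = arctan(11.9/61.0) = 11.0°
I = V/|Z| = 251 mA
P = VI cos φ = 15.6 × 0.251 × cos(11.0°) = 3.84 W

3.84 W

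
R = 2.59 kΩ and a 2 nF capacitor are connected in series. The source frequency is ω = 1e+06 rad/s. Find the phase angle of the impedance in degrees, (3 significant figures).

X_C = 1/(ωC) = 500 Ω
Z = 2590 − j500 Ω
|Z| = √(2590² + 500²) = 2640 Ω
∠Z = arctan(-500/2590) = -10.9°

-10.9°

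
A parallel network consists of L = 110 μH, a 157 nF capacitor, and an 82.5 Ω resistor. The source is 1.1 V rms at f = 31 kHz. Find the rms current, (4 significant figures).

22.16 mA

ω = 2πf = 194800 rad/s
X_L = ωL = 21.43 Ω
X_C = 1/(ωC) = 32.70 Ω
Parallel: admittances add. Y = 1/R + 1/(jωL) + jωC
Y = (0.01212 − j0.01609) S
|Y| = 0.02015 S → |Z| = 1/|Y| = 49.64 Ω, ∠Z = −∠Y = 53.01°
I = V/|Z| = 1.1/49.64 = 22.16 mA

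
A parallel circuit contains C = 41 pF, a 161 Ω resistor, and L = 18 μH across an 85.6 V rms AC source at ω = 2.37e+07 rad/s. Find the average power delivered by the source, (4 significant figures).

45.51 W

X_L = ωL = 426.6 Ω
X_C = 1/(ωC) = 1029 Ω
Parallel: admittances add. Y = 1/R + 1/(jωL) + jωC
Y = (0.006211 − j0.001372) S
|Y| = 0.006361 S → |Z| = 1/|Y| = 157.2 Ω, ∠Z = −∠Y = 12.46°
I = V/|Z| = 544.5 mA
P = VI cos φ = 85.6 × 0.5445 × cos(12.46°) = 45.51 W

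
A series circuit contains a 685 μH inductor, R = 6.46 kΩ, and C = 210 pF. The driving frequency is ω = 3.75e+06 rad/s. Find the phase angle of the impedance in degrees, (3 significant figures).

X_L = ωL = 2570 Ω
X_C = 1/(ωC) = 1270 Ω
Net reactance X = X_L − X_C = 1300 Ω
Z = 6460 + j1300 Ω
|Z| = √(6460² + 1300²) = 6590 Ω
∠Z = arctan(1300/6460) = 11.4°

11.4°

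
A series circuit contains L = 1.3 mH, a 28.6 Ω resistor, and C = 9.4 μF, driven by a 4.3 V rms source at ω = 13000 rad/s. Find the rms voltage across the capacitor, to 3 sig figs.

1.18 V

X_L = ωL = 16.9 Ω
X_C = 1/(ωC) = 8.18 Ω
Net reactance X = X_L − X_C = 8.72 Ω
Z = 28.6 + j8.72 Ω
|Z| = √(28.6² + 8.72²) = 29.9 Ω
I = V/|Z| = 144 mA
V_C = I·|Z_C| = 0.144 × 8.18 = 1.18 V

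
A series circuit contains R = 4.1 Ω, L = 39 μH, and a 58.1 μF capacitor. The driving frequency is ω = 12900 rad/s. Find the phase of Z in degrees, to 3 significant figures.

-11.5°

X_L = ωL = 0.503 Ω
X_C = 1/(ωC) = 1.33 Ω
Net reactance X = X_L − X_C = -0.831 Ω
Z = 4.10 − j0.831 Ω
|Z| = √(4.10² + 0.831²) = 4.18 Ω
∠Z = arctan(-0.831/4.10) = -11.5°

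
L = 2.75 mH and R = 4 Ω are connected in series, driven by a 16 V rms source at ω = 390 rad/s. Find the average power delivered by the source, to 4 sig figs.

59.71 W

X_L = ωL = 1.073 Ω
Z = 4.000 + j1.073 Ω
|Z| = √(4.000² + 1.073²) = 4.141 Ω
∠Z = arctan(1.073/4.000) = 15.01°
I = V/|Z| = 3.864 A
P = VI cos φ = 16 × 3.864 × cos(15.01°) = 59.71 W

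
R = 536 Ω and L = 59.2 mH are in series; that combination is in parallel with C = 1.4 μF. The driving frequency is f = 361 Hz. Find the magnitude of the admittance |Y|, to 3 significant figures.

ω = 2πf = 2268 rad/s
X_L = ωL = 134 Ω
X_C = 1/(ωC) = 315 Ω
Branch 1 (R+jX_L): Z₁ = 536 + j134 Ω, |Z₁| = 553 Ω
Branch 2 (−jX_C): Z₂ = −j315 Ω
Parallel: Z = Z₁Z₂/(Z₁+Z₂), |Z| = 308 Ω, ∠Z = -57.3°
|Y| = 1/|Z| = 3.25 mS

3.25 mS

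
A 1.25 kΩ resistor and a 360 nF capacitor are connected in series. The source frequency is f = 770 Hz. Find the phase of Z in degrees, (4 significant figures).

-24.67°

ω = 2πf = 4838 rad/s
X_C = 1/(ωC) = 574.2 Ω
Z = 1250 − j574.2 Ω
|Z| = √(1250² + 574.2²) = 1376 Ω
∠Z = arctan(-574.2/1250) = -24.67°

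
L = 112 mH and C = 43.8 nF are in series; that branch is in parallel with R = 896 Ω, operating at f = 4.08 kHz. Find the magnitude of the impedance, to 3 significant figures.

816 Ω

ω = 2πf = 25640 rad/s
X_L = ωL = 2870 Ω
X_C = 1/(ωC) = 891 Ω
Branch 1: Z₁ = R = 896 Ω
Branch 2 (series LC): Z₂ = j(X_L − X_C) = j1980 Ω
Parallel: Z = Z₁Z₂/(Z₁+Z₂), |Z| = 816 Ω, ∠Z = 24.3°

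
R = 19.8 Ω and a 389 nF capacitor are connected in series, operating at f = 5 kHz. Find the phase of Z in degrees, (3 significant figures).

ω = 2πf = 31420 rad/s
X_C = 1/(ωC) = 81.8 Ω
Z = 19.8 − j81.8 Ω
|Z| = √(19.8² + 81.8²) = 84.2 Ω
∠Z = arctan(-81.8/19.8) = -76.4°

-76.4°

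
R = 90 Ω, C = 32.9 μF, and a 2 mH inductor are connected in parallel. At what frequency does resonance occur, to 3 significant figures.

620 Hz

ω₀ = 1/√(LC) = 1/√(0.002 × 3.29e-05) = 3898 rad/s
f₀ = ω₀/(2π) = 620 Hz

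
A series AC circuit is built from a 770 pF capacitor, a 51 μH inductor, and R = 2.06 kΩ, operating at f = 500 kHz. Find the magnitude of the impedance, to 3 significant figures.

ω = 2πf = 3.142e+06 rad/s
X_L = ωL = 160 Ω
X_C = 1/(ωC) = 413 Ω
Net reactance X = X_L − X_C = -253 Ω
Z = 2060 − j253 Ω
|Z| = √(2060² + 253²) = 2080 Ω

2080 Ω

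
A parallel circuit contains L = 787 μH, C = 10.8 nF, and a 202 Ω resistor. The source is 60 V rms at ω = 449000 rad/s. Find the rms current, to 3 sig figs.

X_L = ωL = 353 Ω
X_C = 1/(ωC) = 206 Ω
Parallel: admittances add. Y = 1/R + 1/(jωL) + jωC
Y = (0.00495 + j0.00202) S
|Y| = 0.00535 S → |Z| = 1/|Y| = 187 Ω, ∠Z = −∠Y = -22.2°
I = V/|Z| = 60/187 = 321 mA

321 mA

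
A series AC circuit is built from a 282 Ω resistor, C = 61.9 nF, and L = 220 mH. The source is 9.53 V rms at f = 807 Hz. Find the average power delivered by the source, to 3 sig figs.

ω = 2πf = 5071 rad/s
X_L = ωL = 1120 Ω
X_C = 1/(ωC) = 3190 Ω
Net reactance X = X_L − X_C = -2070 Ω
Z = 282 − j2070 Ω
|Z| = √(282² + 2070²) = 2090 Ω
∠Z = arctan(-2070/282) = -82.2°
I = V/|Z| = 4.56 mA
P = VI cos φ = 9.53 × 0.00456 × cos(-82.2°) = 5.87 mW

5.87 mW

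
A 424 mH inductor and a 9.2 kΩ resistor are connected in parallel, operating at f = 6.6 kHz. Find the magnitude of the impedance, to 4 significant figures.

ω = 2πf = 41470 rad/s
X_L = ωL = 17580 Ω
Parallel: admittances add. Y = 1/R + 1/(jωL)
Y = (0.0001087 − j5.687e-05) S
|Y| = 0.0001227 S → |Z| = 1/|Y| = 8152 Ω, ∠Z = −∠Y = 27.62°

8152 Ω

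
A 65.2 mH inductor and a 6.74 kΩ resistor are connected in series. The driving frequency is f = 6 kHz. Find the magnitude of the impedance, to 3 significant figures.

ω = 2πf = 37700 rad/s
X_L = ωL = 2460 Ω
Z = 6740 + j2460 Ω
|Z| = √(6740² + 2460²) = 7170 Ω

7170 Ω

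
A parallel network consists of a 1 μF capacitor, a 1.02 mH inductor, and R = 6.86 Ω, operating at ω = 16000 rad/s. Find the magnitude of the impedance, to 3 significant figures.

X_L = ωL = 16.3 Ω
X_C = 1/(ωC) = 62.5 Ω
Parallel: admittances add. Y = 1/R + 1/(jωL) + jωC
Y = (0.146 − j0.0453) S
|Y| = 0.153 S → |Z| = 1/|Y| = 6.55 Ω, ∠Z = −∠Y = 17.3°

6.55 Ω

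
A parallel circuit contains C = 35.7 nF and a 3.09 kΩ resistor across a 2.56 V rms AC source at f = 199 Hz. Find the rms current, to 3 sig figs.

ω = 2πf = 1250 rad/s
X_C = 1/(ωC) = 22400 Ω
Parallel: admittances add. Y = 1/R + jωC
Y = (0.000324 + j4.46e-05) S
|Y| = 0.000327 S → |Z| = 1/|Y| = 3060 Ω, ∠Z = −∠Y = -7.85°
I = V/|Z| = 2.56/3060 = 836 μA

836 μA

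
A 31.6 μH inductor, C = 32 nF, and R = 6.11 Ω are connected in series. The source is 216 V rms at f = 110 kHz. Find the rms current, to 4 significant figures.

8.941 A

ω = 2πf = 691200 rad/s
X_L = ωL = 21.84 Ω
X_C = 1/(ωC) = 45.21 Ω
Net reactance X = X_L − X_C = -23.37 Ω
Z = 6.110 − j23.37 Ω
|Z| = √(6.110² + 23.37²) = 24.16 Ω
I = V/|Z| = 216/24.16 = 8.941 A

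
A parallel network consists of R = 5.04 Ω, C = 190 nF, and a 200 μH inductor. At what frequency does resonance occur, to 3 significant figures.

25.8 kHz

ω₀ = 1/√(LC) = 1/√(0.0002 × 1.9e-07) = 162200 rad/s
f₀ = ω₀/(2π) = 25.8 kHz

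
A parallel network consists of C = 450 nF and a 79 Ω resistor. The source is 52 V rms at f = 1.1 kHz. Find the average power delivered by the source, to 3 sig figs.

ω = 2πf = 6912 rad/s
X_C = 1/(ωC) = 322 Ω
Parallel: admittances add. Y = 1/R + jωC
Y = (0.0127 + j0.00311) S
|Y| = 0.0130 S → |Z| = 1/|Y| = 76.7 Ω, ∠Z = −∠Y = -13.8°
I = V/|Z| = 678 mA
P = VI cos φ = 52 × 0.678 × cos(-13.8°) = 34.2 W

34.2 W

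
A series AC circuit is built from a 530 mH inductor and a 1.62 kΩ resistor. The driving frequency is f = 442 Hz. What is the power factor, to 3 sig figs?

0.740

ω = 2πf = 2777 rad/s
X_L = ωL = 1470 Ω
Z = 1620 + j1470 Ω
|Z| = √(1620² + 1470²) = 2190 Ω
∠Z = arctan(1470/1620) = 42.3°
cos φ = cos(42.3°) = 0.740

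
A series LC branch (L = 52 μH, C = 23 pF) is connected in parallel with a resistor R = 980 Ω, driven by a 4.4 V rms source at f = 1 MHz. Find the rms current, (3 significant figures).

4.54 mA

ω = 2πf = 6.283e+06 rad/s
X_L = ωL = 327 Ω
X_C = 1/(ωC) = 6920 Ω
Branch 1: Z₁ = R = 980 Ω
Branch 2 (series LC): Z₂ = j(X_L − X_C) = −j6590 Ω
Parallel: Z = Z₁Z₂/(Z₁+Z₂), |Z| = 969 Ω, ∠Z = -8.45°
I = V/|Z| = 4.4/969 = 4.54 mA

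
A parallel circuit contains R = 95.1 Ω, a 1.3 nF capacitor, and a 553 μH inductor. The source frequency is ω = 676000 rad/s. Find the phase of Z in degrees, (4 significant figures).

9.694°

X_L = ωL = 373.8 Ω
X_C = 1/(ωC) = 1138 Ω
Parallel: admittances add. Y = 1/R + 1/(jωL) + jωC
Y = (0.01052 − j0.001796) S
|Y| = 0.01067 S → |Z| = 1/|Y| = 93.74 Ω, ∠Z = −∠Y = 9.694°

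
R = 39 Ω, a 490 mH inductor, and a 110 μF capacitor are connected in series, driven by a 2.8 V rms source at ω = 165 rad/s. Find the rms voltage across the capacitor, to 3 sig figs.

3.30 V

X_L = ωL = 80.8 Ω
X_C = 1/(ωC) = 55.1 Ω
Net reactance X = X_L − X_C = 25.8 Ω
Z = 39.0 + j25.8 Ω
|Z| = √(39.0² + 25.8²) = 46.7 Ω
I = V/|Z| = 59.9 mA
V_C = I·|Z_C| = 0.0599 × 55.1 = 3.30 V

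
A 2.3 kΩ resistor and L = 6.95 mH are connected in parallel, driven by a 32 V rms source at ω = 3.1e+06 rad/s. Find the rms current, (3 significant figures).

X_L = ωL = 21500 Ω
Parallel: admittances add. Y = 1/R + 1/(jωL)
Y = (0.000435 − j4.64e-05) S
|Y| = 0.000437 S → |Z| = 1/|Y| = 2290 Ω, ∠Z = −∠Y = 6.09°
I = V/|Z| = 32/2290 = 14.0 mA

14.0 mA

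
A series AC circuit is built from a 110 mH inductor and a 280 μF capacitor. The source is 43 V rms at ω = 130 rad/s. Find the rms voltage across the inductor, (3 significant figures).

46.7 V

X_L = ωL = 14.3 Ω
X_C = 1/(ωC) = 27.5 Ω
Net reactance X = X_L − X_C = -13.2 Ω
Z = − j13.2 Ω
|Z| = √(0² + 13.2²) = 13.2 Ω
I = V/|Z| = 3.26 A
V_L = I·|Z_L| = 3.26 × 14.3 = 46.7 V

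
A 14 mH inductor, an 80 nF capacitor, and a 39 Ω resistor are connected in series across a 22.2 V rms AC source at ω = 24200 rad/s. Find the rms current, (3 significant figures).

122 mA

X_L = ωL = 339 Ω
X_C = 1/(ωC) = 517 Ω
Net reactance X = X_L − X_C = -178 Ω
Z = 39.0 − j178 Ω
|Z| = √(39.0² + 178²) = 182 Ω
I = V/|Z| = 22.2/182 = 122 mA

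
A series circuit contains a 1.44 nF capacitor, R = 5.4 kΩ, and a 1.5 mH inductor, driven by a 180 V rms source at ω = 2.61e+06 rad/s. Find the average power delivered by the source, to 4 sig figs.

X_L = ωL = 3915 Ω
X_C = 1/(ωC) = 266.1 Ω
Net reactance X = X_L − X_C = 3649 Ω
Z = 5400 + j3649 Ω
|Z| = √(5400² + 3649²) = 6517 Ω
∠Z = arctan(3649/5400) = 34.05°
I = V/|Z| = 27.62 mA
P = VI cos φ = 180 × 0.02762 × cos(34.05°) = 4.119 W

4.119 W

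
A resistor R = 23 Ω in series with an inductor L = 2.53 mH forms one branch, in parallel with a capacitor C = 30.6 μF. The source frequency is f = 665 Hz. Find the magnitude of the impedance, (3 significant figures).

ω = 2πf = 4178 rad/s
X_L = ωL = 10.6 Ω
X_C = 1/(ωC) = 7.82 Ω
Branch 1 (R+jX_L): Z₁ = 23.0 + j10.6 Ω, |Z₁| = 25.3 Ω
Branch 2 (−jX_C): Z₂ = −j7.82 Ω
Parallel: Z = Z₁Z₂/(Z₁+Z₂), |Z| = 8.55 Ω, ∠Z = -72.1°

8.55 Ω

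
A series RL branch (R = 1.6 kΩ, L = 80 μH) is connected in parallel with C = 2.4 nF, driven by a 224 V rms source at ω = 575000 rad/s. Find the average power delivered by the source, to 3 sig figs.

X_L = ωL = 46.0 Ω
X_C = 1/(ωC) = 725 Ω
Branch 1 (R+jX_L): Z₁ = 1600 + j46.0 Ω, |Z₁| = 1600 Ω
Branch 2 (−jX_C): Z₂ = −j725 Ω
Parallel: Z = Z₁Z₂/(Z₁+Z₂), |Z| = 667 Ω, ∠Z = -65.4°
I = V/|Z| = 336 mA
P = VI cos φ = 224 × 0.336 × cos(-65.4°) = 31.3 W

31.3 W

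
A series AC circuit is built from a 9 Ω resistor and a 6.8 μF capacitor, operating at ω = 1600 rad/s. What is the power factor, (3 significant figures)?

0.0975

X_C = 1/(ωC) = 91.9 Ω
Z = 9.00 − j91.9 Ω
|Z| = √(9.00² + 91.9²) = 92.4 Ω
∠Z = arctan(-91.9/9.00) = -84.4°
cos φ = cos(-84.4°) = 0.0975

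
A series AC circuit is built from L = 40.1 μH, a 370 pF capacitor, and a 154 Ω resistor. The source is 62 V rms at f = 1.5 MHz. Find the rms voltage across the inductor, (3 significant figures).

ω = 2πf = 9.425e+06 rad/s
X_L = ωL = 378 Ω
X_C = 1/(ωC) = 287 Ω
Net reactance X = X_L − X_C = 91.2 Ω
Z = 154 + j91.2 Ω
|Z| = √(154² + 91.2²) = 179 Ω
I = V/|Z| = 346 mA
V_L = I·|Z_L| = 0.346 × 378 = 131 V

131 V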